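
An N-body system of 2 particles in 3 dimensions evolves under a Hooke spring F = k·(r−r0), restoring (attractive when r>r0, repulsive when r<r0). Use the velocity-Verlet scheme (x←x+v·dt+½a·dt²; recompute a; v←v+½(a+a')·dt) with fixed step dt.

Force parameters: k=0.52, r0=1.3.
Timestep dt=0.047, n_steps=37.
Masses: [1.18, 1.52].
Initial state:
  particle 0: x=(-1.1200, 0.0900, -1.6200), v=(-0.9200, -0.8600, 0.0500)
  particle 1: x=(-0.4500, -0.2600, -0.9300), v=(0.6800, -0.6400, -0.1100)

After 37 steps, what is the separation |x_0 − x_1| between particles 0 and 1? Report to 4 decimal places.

2.9727

step 0: x0=(-1.1200, 0.0900, -1.6200) x1=(-0.4500, -0.2600, -0.9300)
step 1: x0=(-1.1633, 0.0496, -1.6177) x1=(-0.4180, -0.2901, -0.9351)
step 2: x0=(-1.2068, 0.0093, -1.6156) x1=(-0.3858, -0.3203, -0.9401)
step 3: x0=(-1.2504, -0.0309, -1.6136) x1=(-0.3536, -0.3505, -0.9450)
step 4: x0=(-1.2942, -0.0711, -1.6117) x1=(-0.3212, -0.3807, -0.9498)
step 5: x0=(-1.3379, -0.1113, -1.6098) x1=(-0.2888, -0.4110, -0.9546)
step 6: x0=(-1.3818, -0.1515, -1.6079) x1=(-0.2564, -0.4413, -0.9594)
step 7: x0=(-1.4255, -0.1917, -1.6061) x1=(-0.2241, -0.4715, -0.9642)
step 8: x0=(-1.4693, -0.2319, -1.6041) x1=(-0.1917, -0.5018, -0.9691)
step 9: x0=(-1.5128, -0.2721, -1.6021) x1=(-0.1595, -0.5320, -0.9740)
step 10: x0=(-1.5562, -0.3124, -1.6001) x1=(-0.1274, -0.5622, -0.9789)
step 11: x0=(-1.5994, -0.3527, -1.5979) x1=(-0.0955, -0.5923, -0.9840)
step 12: x0=(-1.6422, -0.3931, -1.5956) x1=(-0.0639, -0.6225, -0.9891)
step 13: x0=(-1.6847, -0.4335, -1.5931) x1=(-0.0325, -0.6526, -0.9943)
step 14: x0=(-1.7267, -0.4740, -1.5905) x1=(-0.0015, -0.6826, -0.9997)
step 15: x0=(-1.7683, -0.5145, -1.5878) x1=(0.0292, -0.7126, -1.0052)
step 16: x0=(-1.8093, -0.5551, -1.5848) x1=(0.0594, -0.7425, -1.0108)
step 17: x0=(-1.8497, -0.5958, -1.5817) x1=(0.0891, -0.7724, -1.0166)
step 18: x0=(-1.8894, -0.6365, -1.5783) x1=(0.1184, -0.8023, -1.0226)
step 19: x0=(-1.9284, -0.6773, -1.5748) x1=(0.1470, -0.8321, -1.0287)
step 20: x0=(-1.9666, -0.7181, -1.5711) x1=(0.1750, -0.8618, -1.0349)
step 21: x0=(-2.0039, -0.7590, -1.5671) x1=(0.2024, -0.8915, -1.0413)
step 22: x0=(-2.0403, -0.7999, -1.5629) x1=(0.2291, -0.9212, -1.0479)
step 23: x0=(-2.0757, -0.8409, -1.5585) x1=(0.2549, -0.9508, -1.0547)
step 24: x0=(-2.1101, -0.8820, -1.5539) x1=(0.2800, -0.9804, -1.0616)
step 25: x0=(-2.1434, -0.9231, -1.5490) x1=(0.3043, -1.0100, -1.0687)
step 26: x0=(-2.1755, -0.9642, -1.5439) x1=(0.3276, -1.0395, -1.0760)
step 27: x0=(-2.2065, -1.0054, -1.5386) x1=(0.3501, -1.0690, -1.0835)
step 28: x0=(-2.2362, -1.0466, -1.5331) x1=(0.3715, -1.0985, -1.0911)
step 29: x0=(-2.2647, -1.0878, -1.5274) x1=(0.3920, -1.1279, -1.0989)
step 30: x0=(-2.2918, -1.1291, -1.5214) x1=(0.4114, -1.1574, -1.1069)
step 31: x0=(-2.3175, -1.1703, -1.5153) x1=(0.4298, -1.1868, -1.1150)
step 32: x0=(-2.3418, -1.2116, -1.5089) x1=(0.4470, -1.2162, -1.1233)
step 33: x0=(-2.3646, -1.2529, -1.5023) x1=(0.4631, -1.2456, -1.1318)
step 34: x0=(-2.3859, -1.2942, -1.4955) x1=(0.4781, -1.2751, -1.1404)
step 35: x0=(-2.4057, -1.3354, -1.4886) x1=(0.4918, -1.3045, -1.1491)
step 36: x0=(-2.4240, -1.3767, -1.4814) x1=(0.5044, -1.3339, -1.1580)
step 37: x0=(-2.4406, -1.4179, -1.4741) x1=(0.5157, -1.3634, -1.1671)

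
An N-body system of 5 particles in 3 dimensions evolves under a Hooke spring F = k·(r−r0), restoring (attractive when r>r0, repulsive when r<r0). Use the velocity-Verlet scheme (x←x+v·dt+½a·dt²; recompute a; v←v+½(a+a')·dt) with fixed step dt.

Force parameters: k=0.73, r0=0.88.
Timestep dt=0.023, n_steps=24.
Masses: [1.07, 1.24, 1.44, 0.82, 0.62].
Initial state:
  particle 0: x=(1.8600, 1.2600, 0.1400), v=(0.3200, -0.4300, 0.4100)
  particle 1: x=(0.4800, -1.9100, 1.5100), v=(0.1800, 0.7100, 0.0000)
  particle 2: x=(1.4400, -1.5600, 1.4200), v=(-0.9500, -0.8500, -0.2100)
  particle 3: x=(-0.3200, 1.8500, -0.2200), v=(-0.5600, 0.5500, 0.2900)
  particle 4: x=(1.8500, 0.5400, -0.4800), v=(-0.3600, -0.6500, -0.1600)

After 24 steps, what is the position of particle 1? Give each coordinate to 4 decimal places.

(0.6752, -0.9587, 1.2046)

step 0: x0=(1.8600, 1.2600, 0.1400) x1=(0.4800, -1.9100, 1.5100) x2=(1.4400, -1.5600, 1.4200) x3=(-0.3200, 1.8500, -0.2200) x4=(1.8500, 0.5400, -0.4800)
step 1: x0=(1.8669, 1.2494, 0.1497) x1=(0.4844, -1.8925, 1.5094) x2=(1.4180, -1.5787, 1.4147) x3=(-0.3318, 1.8610, -0.2127) x4=(1.8409, 0.5243, -0.4827)
step 2: x0=(1.8728, 1.2372, 0.1601) x1=(0.4892, -1.8728, 1.5076) x2=(1.3958, -1.5958, 1.4085) x3=(-0.3412, 1.8688, -0.2041) x4=(1.8300, 0.5072, -0.4836)
step 3: x0=(1.8776, 1.2237, 0.1710) x1=(0.4946, -1.8509, 1.5046) x2=(1.3734, -1.6112, 1.4013) x3=(-0.3484, 1.8733, -0.1943) x4=(1.8175, 0.4887, -0.4826)
step 4: x0=(1.8815, 1.2086, 0.1825) x1=(0.5003, -1.8268, 1.5003) x2=(1.3508, -1.6249, 1.3932) x3=(-0.3534, 1.8744, -0.1832) x4=(1.8033, 0.4688, -0.4797)
step 5: x0=(1.8844, 1.1921, 0.1946) x1=(0.5065, -1.8006, 1.4950) x2=(1.3280, -1.6370, 1.3842) x3=(-0.3560, 1.8723, -0.1709) x4=(1.7875, 0.4476, -0.4749)
step 6: x0=(1.8862, 1.1742, 0.2072) x1=(0.5130, -1.7722, 1.4884) x2=(1.3050, -1.6474, 1.3743) x3=(-0.3564, 1.8668, -0.1574) x4=(1.7699, 0.4251, -0.4682)
step 7: x0=(1.8870, 1.1549, 0.2203) x1=(0.5199, -1.7418, 1.4807) x2=(1.2819, -1.6561, 1.3635) x3=(-0.3545, 1.8581, -0.1427) x4=(1.7508, 0.4014, -0.4597)
step 8: x0=(1.8867, 1.1342, 0.2340) x1=(0.5272, -1.7094, 1.4719) x2=(1.2587, -1.6632, 1.3518) x3=(-0.3503, 1.8460, -0.1268) x4=(1.7300, 0.3765, -0.4493)
step 9: x0=(1.8854, 1.1121, 0.2482) x1=(0.5348, -1.6750, 1.4620) x2=(1.2354, -1.6686, 1.3392) x3=(-0.3440, 1.8307, -0.1098) x4=(1.7077, 0.3505, -0.4371)
step 10: x0=(1.8830, 1.0887, 0.2628) x1=(0.5427, -1.6386, 1.4511) x2=(1.2121, -1.6723, 1.3259) x3=(-0.3354, 1.8121, -0.0917) x4=(1.6838, 0.3234, -0.4232)
step 11: x0=(1.8797, 1.0640, 0.2779) x1=(0.5509, -1.6004, 1.4391) x2=(1.1886, -1.6745, 1.3116) x3=(-0.3247, 1.7903, -0.0724) x4=(1.6584, 0.2954, -0.4075)
step 12: x0=(1.8752, 1.0380, 0.2935) x1=(0.5593, -1.5603, 1.4261) x2=(1.1652, -1.6750, 1.2966) x3=(-0.3118, 1.7654, -0.0522) x4=(1.6316, 0.2663, -0.3900)
step 13: x0=(1.8698, 1.0108, 0.3095) x1=(0.5680, -1.5185, 1.4121) x2=(1.1416, -1.6740, 1.2808) x3=(-0.2968, 1.7373, -0.0309) x4=(1.6034, 0.2364, -0.3709)
step 14: x0=(1.8633, 0.9824, 0.3259) x1=(0.5769, -1.4749, 1.3971) x2=(1.1181, -1.6715, 1.2643) x3=(-0.2798, 1.7061, -0.0086) x4=(1.5738, 0.2056, -0.3502)
step 15: x0=(1.8559, 0.9528, 0.3427) x1=(0.5860, -1.4297, 1.3813) x2=(1.0946, -1.6674, 1.2470) x3=(-0.2609, 1.6719, 0.0147) x4=(1.5429, 0.1741, -0.3279)
step 16: x0=(1.8474, 0.9220, 0.3598) x1=(0.5953, -1.3828, 1.3646) x2=(1.0711, -1.6619, 1.2289) x3=(-0.2400, 1.6348, 0.0389) x4=(1.5108, 0.1418, -0.3040)
step 17: x0=(1.8380, 0.8901, 0.3773) x1=(0.6048, -1.3345, 1.3471) x2=(1.0476, -1.6550, 1.2102) x3=(-0.2172, 1.5948, 0.0639) x4=(1.4775, 0.1089, -0.2786)
step 18: x0=(1.8275, 0.8572, 0.3952) x1=(0.6144, -1.2846, 1.3287) x2=(1.0241, -1.6467, 1.1909) x3=(-0.1926, 1.5520, 0.0898) x4=(1.4431, 0.0754, -0.2519)
step 19: x0=(1.8162, 0.8232, 0.4133) x1=(0.6242, -1.2333, 1.3097) x2=(1.0007, -1.6371, 1.1709) x3=(-0.1663, 1.5064, 0.1165) x4=(1.4077, 0.0414, -0.2238)
step 20: x0=(1.8039, 0.7882, 0.4318) x1=(0.6341, -1.1808, 1.2899) x2=(0.9773, -1.6262, 1.1503) x3=(-0.1383, 1.4583, 0.1440) x4=(1.3712, 0.0069, -0.1943)
step 21: x0=(1.7907, 0.7523, 0.4505) x1=(0.6442, -1.1269, 1.2694) x2=(0.9540, -1.6140, 1.1292) x3=(-0.1087, 1.4076, 0.1721) x4=(1.3339, -0.0280, -0.1637)
step 22: x0=(1.7766, 0.7154, 0.4694) x1=(0.6544, -1.0719, 1.2484) x2=(0.9306, -1.6006, 1.1075) x3=(-0.0776, 1.3544, 0.2010) x4=(1.2957, -0.0632, -0.1319)
step 23: x0=(1.7617, 0.6777, 0.4886) x1=(0.6647, -1.0158, 1.2268) x2=(0.9073, -1.5861, 1.0853) x3=(-0.0451, 1.2990, 0.2305) x4=(1.2568, -0.0987, -0.0991)
step 24: x0=(1.7460, 0.6392, 0.5080) x1=(0.6752, -0.9587, 1.2046) x2=(0.8841, -1.5705, 1.0627) x3=(-0.0112, 1.2413, 0.2605) x4=(1.2172, -0.1345, -0.0653)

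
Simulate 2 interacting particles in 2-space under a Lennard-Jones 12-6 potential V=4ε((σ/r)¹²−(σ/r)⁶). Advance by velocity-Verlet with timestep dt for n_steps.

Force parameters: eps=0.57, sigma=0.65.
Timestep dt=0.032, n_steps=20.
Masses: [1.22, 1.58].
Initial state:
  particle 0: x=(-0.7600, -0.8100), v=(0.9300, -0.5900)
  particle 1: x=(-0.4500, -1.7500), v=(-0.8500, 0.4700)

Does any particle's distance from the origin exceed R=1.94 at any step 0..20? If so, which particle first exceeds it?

yes, particle 1

step 0: x0=(-0.7600, -0.8100) x1=(-0.4500, -1.7500)
step 1: x0=(-0.7301, -0.8293) x1=(-0.4773, -1.7347)
step 2: x0=(-0.7000, -0.8495) x1=(-0.5048, -1.7186)
step 3: x0=(-0.6695, -0.8711) x1=(-0.5325, -1.7014)
step 4: x0=(-0.6388, -0.8943) x1=(-0.5605, -1.6830)
step 5: x0=(-0.6079, -0.9193) x1=(-0.5886, -1.6633)
step 6: x0=(-0.5769, -0.9450) x1=(-0.6167, -1.6430)
step 7: x0=(-0.5458, -0.9676) x1=(-0.6449, -1.6251)
step 8: x0=(-0.5131, -0.9791) x1=(-0.6744, -1.6157)
step 9: x0=(-0.4767, -0.9766) x1=(-0.7067, -1.6172)
step 10: x0=(-0.4382, -0.9679) x1=(-0.7407, -1.6235)
step 11: x0=(-0.3994, -0.9586) x1=(-0.7749, -1.6302)
step 12: x0=(-0.3613, -0.9507) x1=(-0.8085, -1.6358)
step 13: x0=(-0.3242, -0.9442) x1=(-0.8414, -1.6404)
step 14: x0=(-0.2880, -0.9390) x1=(-0.8736, -1.6440)
step 15: x0=(-0.2525, -0.9346) x1=(-0.9051, -1.6469)
step 16: x0=(-0.2177, -0.9309) x1=(-0.9363, -1.6492)
step 17: x0=(-0.1833, -0.9277) x1=(-0.9670, -1.6513)
step 18: x0=(-0.1493, -0.9248) x1=(-0.9975, -1.6530)
step 19: x0=(-0.1156, -0.9222) x1=(-1.0278, -1.6546)
step 20: x0=(-0.0821, -0.9197) x1=(-1.0579, -1.6560)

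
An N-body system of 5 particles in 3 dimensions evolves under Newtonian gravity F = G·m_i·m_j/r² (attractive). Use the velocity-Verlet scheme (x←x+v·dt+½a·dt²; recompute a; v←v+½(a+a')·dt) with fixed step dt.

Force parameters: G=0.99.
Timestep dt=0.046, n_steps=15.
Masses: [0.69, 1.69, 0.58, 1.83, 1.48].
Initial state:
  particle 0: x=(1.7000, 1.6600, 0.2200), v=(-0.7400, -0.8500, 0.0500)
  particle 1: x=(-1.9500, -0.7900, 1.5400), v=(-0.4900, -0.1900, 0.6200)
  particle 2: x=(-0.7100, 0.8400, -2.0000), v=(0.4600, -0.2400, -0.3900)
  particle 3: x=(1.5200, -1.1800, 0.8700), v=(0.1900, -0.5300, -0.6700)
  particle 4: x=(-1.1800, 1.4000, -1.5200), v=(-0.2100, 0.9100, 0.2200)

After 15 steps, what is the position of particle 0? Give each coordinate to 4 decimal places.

(1.1375, 1.0082, 0.2432)

step 0: x0=(1.7000, 1.6600, 0.2200) x1=(-1.9500, -0.7900, 1.5400) x2=(-0.7100, 0.8400, -2.0000) x3=(1.5200, -1.1800, 0.8700) x4=(-1.1800, 1.4000, -1.5200)
step 1: x0=(1.6657, 1.6206, 0.2223) x1=(-1.9723, -0.7987, 1.5684) x2=(-0.6899, 0.8302, -2.0166) x3=(1.5285, -1.2042, 0.8391) x4=(-1.1891, 1.4412, -1.5101)
step 2: x0=(1.6310, 1.5806, 0.2245) x1=(-1.9943, -0.8072, 1.5964) x2=(-0.6714, 0.8225, -2.0309) x3=(1.5367, -1.2281, 0.8081) x4=(-1.1974, 1.4813, -1.5007)
step 3: x0=(1.5958, 1.5401, 0.2266) x1=(-2.0158, -0.8155, 1.6242) x2=(-0.6545, 0.8167, -2.0431) x3=(1.5445, -1.2517, 0.7770) x4=(-1.2048, 1.5204, -1.4915)
step 4: x0=(1.5601, 1.4990, 0.2286) x1=(-2.0369, -0.8238, 1.6517) x2=(-0.6390, 0.8127, -2.0534) x3=(1.5518, -1.2749, 0.7458) x4=(-1.2114, 1.5584, -1.4826)
step 5: x0=(1.5239, 1.4573, 0.2306) x1=(-2.0577, -0.8319, 1.6788) x2=(-0.6246, 0.8102, -2.0620) x3=(1.5589, -1.2978, 0.7145) x4=(-1.2173, 1.5955, -1.4738)
step 6: x0=(1.4873, 1.4150, 0.2324) x1=(-2.0781, -0.8398, 1.7057) x2=(-0.6112, 0.8092, -2.0690) x3=(1.5655, -1.3203, 0.6832) x4=(-1.2226, 1.6318, -1.4652)
step 7: x0=(1.4502, 1.3721, 0.2342) x1=(-2.0981, -0.8476, 1.7323) x2=(-0.5989, 0.8095, -2.0744) x3=(1.5718, -1.3425, 0.6517) x4=(-1.2272, 1.6671, -1.4568)
step 8: x0=(1.4127, 1.3287, 0.2358) x1=(-2.1177, -0.8553, 1.7586) x2=(-0.5874, 0.8111, -2.0783) x3=(1.5777, -1.3644, 0.6202) x4=(-1.2313, 1.7017, -1.4484)
step 9: x0=(1.3747, 1.2846, 0.2373) x1=(-2.1370, -0.8628, 1.7846) x2=(-0.5768, 0.8139, -2.0809) x3=(1.5833, -1.3859, 0.5886) x4=(-1.2348, 1.7355, -1.4400)
step 10: x0=(1.3363, 1.2400, 0.2387) x1=(-2.1560, -0.8702, 1.8103) x2=(-0.5669, 0.8179, -2.0822) x3=(1.5885, -1.4070, 0.5569) x4=(-1.2377, 1.7685, -1.4318)
step 11: x0=(1.2974, 1.1948, 0.2399) x1=(-2.1745, -0.8775, 1.8357) x2=(-0.5577, 0.8229, -2.0822) x3=(1.5933, -1.4278, 0.5251) x4=(-1.2401, 1.8008, -1.4235)
step 12: x0=(1.2581, 1.1490, 0.2410) x1=(-2.1928, -0.8846, 1.8609) x2=(-0.5492, 0.8289, -2.0810) x3=(1.5978, -1.4482, 0.4934) x4=(-1.2420, 1.8323, -1.4153)
step 13: x0=(1.2183, 1.1026, 0.2419) x1=(-2.2107, -0.8916, 1.8858) x2=(-0.5414, 0.8359, -2.0786) x3=(1.6020, -1.4682, 0.4615) x4=(-1.2433, 1.8631, -1.4071)
step 14: x0=(1.1781, 1.0557, 0.2426) x1=(-2.2283, -0.8985, 1.9104) x2=(-0.5342, 0.8439, -2.0750) x3=(1.6058, -1.4878, 0.4296) x4=(-1.2442, 1.8932, -1.3989)
step 15: x0=(1.1375, 1.0082, 0.2432) x1=(-2.2456, -0.9053, 1.9347) x2=(-0.5275, 0.8528, -2.0703) x3=(1.6093, -1.5071, 0.3977) x4=(-1.2446, 1.9226, -1.3907)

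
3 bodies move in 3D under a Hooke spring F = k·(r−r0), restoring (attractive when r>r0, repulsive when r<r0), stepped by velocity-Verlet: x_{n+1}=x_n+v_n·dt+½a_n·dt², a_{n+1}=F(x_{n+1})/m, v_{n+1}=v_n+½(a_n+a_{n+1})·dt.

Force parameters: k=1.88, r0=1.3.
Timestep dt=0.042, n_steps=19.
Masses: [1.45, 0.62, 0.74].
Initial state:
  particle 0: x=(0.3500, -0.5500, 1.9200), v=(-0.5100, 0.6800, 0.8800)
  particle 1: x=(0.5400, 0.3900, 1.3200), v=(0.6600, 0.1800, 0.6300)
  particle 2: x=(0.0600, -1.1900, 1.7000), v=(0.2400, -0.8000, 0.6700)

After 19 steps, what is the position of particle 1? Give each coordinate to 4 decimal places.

step 0: x0=(0.3500, -0.5500, 1.9200) x1=(0.5400, 0.3900, 1.3200) x2=(0.0600, -1.1900, 1.7000)
step 1: x0=(0.3288, -0.5210, 1.9573) x1=(0.5675, 0.3970, 1.3465) x2=(0.0698, -1.2239, 1.7276)
step 2: x0=(0.3079, -0.4913, 1.9951) x1=(0.5945, 0.4025, 1.3729) x2=(0.0795, -1.2580, 1.7540)
step 3: x0=(0.2872, -0.4610, 2.0334) x1=(0.6210, 0.4063, 1.3994) x2=(0.0891, -1.2920, 1.7794)
step 4: x0=(0.2666, -0.4301, 2.0722) x1=(0.6470, 0.4083, 1.4260) x2=(0.0991, -1.3256, 1.8038)
step 5: x0=(0.2460, -0.3987, 2.1115) x1=(0.6724, 0.4082, 1.4526) x2=(0.1095, -1.3583, 1.8272)
step 6: x0=(0.2253, -0.3670, 2.1512) x1=(0.6973, 0.4058, 1.4793) x2=(0.1205, -1.3898, 1.8498)
step 7: x0=(0.2045, -0.3350, 2.1913) x1=(0.7215, 0.4010, 1.5061) x2=(0.1323, -1.4196, 1.8715)
step 8: x0=(0.1836, -0.3029, 2.2318) x1=(0.7451, 0.3935, 1.5330) x2=(0.1449, -1.4474, 1.8925)
step 9: x0=(0.1625, -0.2709, 2.2725) x1=(0.7680, 0.3831, 1.5601) x2=(0.1584, -1.4729, 1.9127)
step 10: x0=(0.1412, -0.2389, 2.3135) x1=(0.7902, 0.3699, 1.5872) x2=(0.1728, -1.4957, 1.9324)
step 11: x0=(0.1197, -0.2072, 2.3547) x1=(0.8118, 0.3536, 1.6145) x2=(0.1882, -1.5156, 1.9516)
step 12: x0=(0.0980, -0.1757, 2.3961) x1=(0.8327, 0.3342, 1.6419) x2=(0.2046, -1.5322, 1.9703)
step 13: x0=(0.0761, -0.1447, 2.4375) x1=(0.8528, 0.3115, 1.6694) x2=(0.2219, -1.5453, 1.9887)
step 14: x0=(0.0542, -0.1142, 2.4790) x1=(0.8721, 0.2857, 1.6972) x2=(0.2401, -1.5549, 2.0068)
step 15: x0=(0.0321, -0.0842, 2.5205) x1=(0.8907, 0.2568, 1.7252) x2=(0.2591, -1.5606, 2.0248)
step 16: x0=(0.0100, -0.0549, 2.5620) x1=(0.9084, 0.2247, 1.7534) x2=(0.2789, -1.5625, 2.0427)
step 17: x0=(-0.0121, -0.0262, 2.6032) x1=(0.9253, 0.1896, 1.7819) x2=(0.2994, -1.5605, 2.0606)
step 18: x0=(-0.0341, 0.0016, 2.6443) x1=(0.9413, 0.1516, 1.8108) x2=(0.3205, -1.5546, 2.0787)
step 19: x0=(-0.0560, 0.0286, 2.6851) x1=(0.9564, 0.1110, 1.8400) x2=(0.3419, -1.5449, 2.0970)

(0.9564, 0.1110, 1.8400)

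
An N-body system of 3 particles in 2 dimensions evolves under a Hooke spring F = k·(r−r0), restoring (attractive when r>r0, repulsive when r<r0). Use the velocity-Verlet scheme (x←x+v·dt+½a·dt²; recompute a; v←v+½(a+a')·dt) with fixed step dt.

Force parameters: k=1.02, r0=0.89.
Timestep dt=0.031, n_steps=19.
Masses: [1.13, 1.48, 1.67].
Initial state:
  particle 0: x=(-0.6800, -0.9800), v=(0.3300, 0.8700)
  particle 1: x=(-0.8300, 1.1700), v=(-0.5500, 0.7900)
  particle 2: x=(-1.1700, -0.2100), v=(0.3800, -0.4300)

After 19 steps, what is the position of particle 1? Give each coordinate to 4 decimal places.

(-1.1399, 1.4108)

step 0: x0=(-0.6800, -0.9800) x1=(-0.8300, 1.1700) x2=(-1.1700, -0.2100)
step 1: x0=(-0.6698, -0.9525) x1=(-0.8471, 1.1939) x2=(-1.1582, -0.2232)
step 2: x0=(-0.6597, -0.9239) x1=(-0.8641, 1.2166) x2=(-1.1463, -0.2360)
step 3: x0=(-0.6497, -0.8942) x1=(-0.8812, 1.2381) x2=(-1.1344, -0.2485)
step 4: x0=(-0.6397, -0.8635) x1=(-0.8983, 1.2584) x2=(-1.1224, -0.2606)
step 5: x0=(-0.6299, -0.8318) x1=(-0.9153, 1.2774) x2=(-1.1104, -0.2723)
step 6: x0=(-0.6200, -0.7992) x1=(-0.9322, 1.2951) x2=(-1.0984, -0.2835)
step 7: x0=(-0.6103, -0.7656) x1=(-0.9491, 1.3116) x2=(-1.0865, -0.2942)
step 8: x0=(-0.6005, -0.7311) x1=(-0.9659, 1.3269) x2=(-1.0746, -0.3044)
step 9: x0=(-0.5908, -0.6957) x1=(-0.9826, 1.3408) x2=(-1.0628, -0.3141)
step 10: x0=(-0.5811, -0.6595) x1=(-0.9992, 1.3535) x2=(-1.0511, -0.3232)
step 11: x0=(-0.5713, -0.6225) x1=(-1.0156, 1.3649) x2=(-1.0395, -0.3318)
step 12: x0=(-0.5616, -0.5846) x1=(-1.0318, 1.3750) x2=(-1.0281, -0.3398)
step 13: x0=(-0.5518, -0.5459) x1=(-1.0479, 1.3839) x2=(-1.0169, -0.3472)
step 14: x0=(-0.5419, -0.5065) x1=(-1.0638, 1.3915) x2=(-1.0059, -0.3540)
step 15: x0=(-0.5319, -0.4662) x1=(-1.0795, 1.3978) x2=(-0.9952, -0.3602)
step 16: x0=(-0.5218, -0.4251) x1=(-1.0950, 1.4029) x2=(-0.9847, -0.3659)
step 17: x0=(-0.5117, -0.3833) x1=(-1.1102, 1.4067) x2=(-0.9745, -0.3710)
step 18: x0=(-0.5014, -0.3406) x1=(-1.1252, 1.4094) x2=(-0.9646, -0.3756)
step 19: x0=(-0.4911, -0.2971) x1=(-1.1399, 1.4108) x2=(-0.9549, -0.3796)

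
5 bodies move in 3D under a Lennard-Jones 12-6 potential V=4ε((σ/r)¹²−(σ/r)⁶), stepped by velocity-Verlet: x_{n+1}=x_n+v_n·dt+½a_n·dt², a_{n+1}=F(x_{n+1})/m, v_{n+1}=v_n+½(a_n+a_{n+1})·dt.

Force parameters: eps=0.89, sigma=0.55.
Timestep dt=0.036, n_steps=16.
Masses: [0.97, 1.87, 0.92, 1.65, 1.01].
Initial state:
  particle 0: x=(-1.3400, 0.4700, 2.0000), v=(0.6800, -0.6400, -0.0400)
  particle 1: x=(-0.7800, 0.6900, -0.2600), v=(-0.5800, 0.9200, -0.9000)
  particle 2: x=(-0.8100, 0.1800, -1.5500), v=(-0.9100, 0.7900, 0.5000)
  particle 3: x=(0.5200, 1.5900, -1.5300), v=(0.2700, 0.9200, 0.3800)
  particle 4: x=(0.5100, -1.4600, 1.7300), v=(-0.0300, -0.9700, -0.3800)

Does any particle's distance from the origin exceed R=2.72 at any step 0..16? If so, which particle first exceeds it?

no

step 0: x0=(-1.3400, 0.4700, 2.0000) x1=(-0.7800, 0.6900, -0.2600) x2=(-0.8100, 0.1800, -1.5500) x3=(0.5200, 1.5900, -1.5300) x4=(0.5100, -1.4600, 1.7300)
step 1: x0=(-1.3155, 0.4470, 1.9986) x1=(-0.8009, 0.7231, -0.2924) x2=(-0.8428, 0.2085, -1.5320) x3=(0.5297, 1.6231, -1.5163) x4=(0.5089, -1.4949, 1.7163)
step 2: x0=(-1.2910, 0.4239, 1.9971) x1=(-0.8218, 0.7562, -0.3249) x2=(-0.8755, 0.2370, -1.5138) x3=(0.5394, 1.6562, -1.5026) x4=(0.5078, -1.5298, 1.7026)
step 3: x0=(-1.2666, 0.4009, 1.9957) x1=(-0.8426, 0.7893, -0.3574) x2=(-0.9082, 0.2655, -1.4956) x3=(0.5491, 1.6893, -1.4890) x4=(0.5068, -1.5648, 1.6890)
step 4: x0=(-1.2421, 0.3778, 1.9942) x1=(-0.8635, 0.8223, -0.3900) x2=(-0.9410, 0.2942, -1.4772) x3=(0.5588, 1.7224, -1.4753) x4=(0.5057, -1.5997, 1.6753)
step 5: x0=(-1.2176, 0.3548, 1.9928) x1=(-0.8844, 0.8553, -0.4227) x2=(-0.9737, 0.3229, -1.4586) x3=(0.5685, 1.7555, -1.4616) x4=(0.5046, -1.6346, 1.6616)
step 6: x0=(-1.1931, 0.3318, 1.9913) x1=(-0.9053, 0.8882, -0.4555) x2=(-1.0064, 0.3517, -1.4397) x3=(0.5782, 1.7886, -1.4479) x4=(0.5035, -1.6695, 1.6479)
step 7: x0=(-1.1686, 0.3087, 1.9899) x1=(-0.9262, 0.9211, -0.4885) x2=(-1.0390, 0.3808, -1.4206) x3=(0.5879, 1.8217, -1.4342) x4=(0.5024, -1.7044, 1.6342)
step 8: x0=(-1.1441, 0.2857, 1.9884) x1=(-0.9471, 0.9538, -0.5217) x2=(-1.0716, 0.4100, -1.4010) x3=(0.5976, 1.8548, -1.4205) x4=(0.5013, -1.7393, 1.6206)
step 9: x0=(-1.1196, 0.2626, 1.9870) x1=(-0.9681, 0.9864, -0.5551) x2=(-1.1041, 0.4396, -1.3809) x3=(0.6073, 1.8879, -1.4068) x4=(0.5003, -1.7743, 1.6069)
step 10: x0=(-1.0952, 0.2396, 1.9855) x1=(-0.9891, 1.0188, -0.5888) x2=(-1.1365, 0.4696, -1.3602) x3=(0.6170, 1.9210, -1.3931) x4=(0.4992, -1.8092, 1.5932)
step 11: x0=(-1.0707, 0.2165, 1.9841) x1=(-1.0102, 1.0509, -0.6230) x2=(-1.1688, 0.5002, -1.3387) x3=(0.6266, 1.9541, -1.3794) x4=(0.4981, -1.8441, 1.5795)
step 12: x0=(-1.0462, 0.1935, 1.9826) x1=(-1.0314, 1.0825, -0.6577) x2=(-1.2008, 0.5317, -1.3161) x3=(0.6363, 1.9872, -1.3657) x4=(0.4970, -1.8790, 1.5658)
step 13: x0=(-1.0217, 0.1704, 1.9811) x1=(-1.0528, 1.1136, -0.6931) x2=(-1.2325, 0.5643, -1.2920) x3=(0.6460, 2.0203, -1.3520) x4=(0.4959, -1.9139, 1.5522)
step 14: x0=(-0.9972, 0.1474, 1.9797) x1=(-1.0744, 1.1439, -0.7293) x2=(-1.2636, 0.5986, -1.2662) x3=(0.6556, 2.0533, -1.3383) x4=(0.4948, -1.9488, 1.5385)
step 15: x0=(-0.9727, 0.1244, 1.9782) x1=(-1.0965, 1.1731, -0.7667) x2=(-1.2939, 0.6352, -1.2380) x3=(0.6653, 2.0864, -1.3246) x4=(0.4937, -1.9837, 1.5248)
step 16: x0=(-0.9482, 0.1013, 1.9768) x1=(-1.1191, 1.2006, -0.8055) x2=(-1.3229, 0.6751, -1.2070) x3=(0.6749, 2.1195, -1.3109) x4=(0.4926, -2.0186, 1.5111)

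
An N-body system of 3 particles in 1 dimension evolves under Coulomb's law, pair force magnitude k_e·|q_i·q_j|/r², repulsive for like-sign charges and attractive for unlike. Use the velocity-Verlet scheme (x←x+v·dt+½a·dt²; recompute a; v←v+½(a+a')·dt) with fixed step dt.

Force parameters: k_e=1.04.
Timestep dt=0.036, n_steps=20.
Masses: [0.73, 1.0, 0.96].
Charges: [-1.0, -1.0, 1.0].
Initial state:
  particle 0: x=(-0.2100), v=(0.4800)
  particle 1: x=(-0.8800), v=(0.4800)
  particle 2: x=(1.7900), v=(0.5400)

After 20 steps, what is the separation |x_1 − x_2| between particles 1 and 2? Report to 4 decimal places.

step 0: x0=(-0.2100) x1=(-0.8800) x2=(1.7900)
step 1: x0=(-0.1904) x1=(-0.8641) x2=(1.8092)
step 2: x0=(-0.1663) x1=(-0.8510) x2=(1.8278)
step 3: x0=(-0.1378) x1=(-0.8406) x2=(1.8459)
step 4: x0=(-0.1051) x1=(-0.8328) x2=(1.8634)
step 5: x0=(-0.0685) x1=(-0.8273) x2=(1.8803)
step 6: x0=(-0.0281) x1=(-0.8239) x2=(1.8967)
step 7: x0=(0.0157) x1=(-0.8225) x2=(1.9126)
step 8: x0=(0.0626) x1=(-0.8229) x2=(1.9278)
step 9: x0=(0.1124) x1=(-0.8247) x2=(1.9425)
step 10: x0=(0.1649) x1=(-0.8280) x2=(1.9566)
step 11: x0=(0.2198) x1=(-0.8324) x2=(1.9700)
step 12: x0=(0.2769) x1=(-0.8379) x2=(1.9828)
step 13: x0=(0.3362) x1=(-0.8443) x2=(1.9950)
step 14: x0=(0.3975) x1=(-0.8515) x2=(2.0064)
step 15: x0=(0.4607) x1=(-0.8594) x2=(2.0172)
step 16: x0=(0.5257) x1=(-0.8679) x2=(2.0272)
step 17: x0=(0.5925) x1=(-0.8769) x2=(2.0364)
step 18: x0=(0.6610) x1=(-0.8864) x2=(2.0448)
step 19: x0=(0.7313) x1=(-0.8963) x2=(2.0522)
step 20: x0=(0.8033) x1=(-0.9066) x2=(2.0587)

2.9653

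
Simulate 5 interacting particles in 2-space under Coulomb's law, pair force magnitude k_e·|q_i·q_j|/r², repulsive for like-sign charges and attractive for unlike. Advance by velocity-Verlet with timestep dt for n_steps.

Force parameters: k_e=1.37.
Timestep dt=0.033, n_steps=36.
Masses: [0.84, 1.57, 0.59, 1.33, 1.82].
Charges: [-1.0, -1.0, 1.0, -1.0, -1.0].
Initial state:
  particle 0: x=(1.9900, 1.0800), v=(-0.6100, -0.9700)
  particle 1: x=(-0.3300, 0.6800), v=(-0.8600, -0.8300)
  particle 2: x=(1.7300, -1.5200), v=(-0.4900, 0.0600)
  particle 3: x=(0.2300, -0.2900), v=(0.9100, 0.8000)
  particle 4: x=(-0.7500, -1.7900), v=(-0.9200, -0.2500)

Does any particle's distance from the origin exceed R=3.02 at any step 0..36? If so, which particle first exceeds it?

no

step 0: x0=(1.9900, 1.0800) x1=(-0.3300, 0.6800) x2=(1.7300, -1.5200) x3=(0.2300, -0.2900) x4=(-0.7500, -1.7900)
step 1: x0=(1.9702, 1.0480) x1=(-0.3586, 0.6530) x2=(1.7133, -1.5175) x3=(0.2604, -0.2640) x4=(-0.7804, -1.7984)
step 2: x0=(1.9511, 1.0162) x1=(-0.3877, 0.6266) x2=(1.6955, -1.5141) x3=(0.2915, -0.2388) x4=(-0.8108, -1.8072)
step 3: x0=(1.9326, 0.9844) x1=(-0.4174, 0.6009) x2=(1.6767, -1.5096) x3=(0.3234, -0.2145) x4=(-0.8414, -1.8163)
step 4: x0=(1.9149, 0.9528) x1=(-0.4476, 0.5759) x2=(1.6567, -1.5041) x3=(0.3560, -0.1911) x4=(-0.8719, -1.8258)
step 5: x0=(1.8979, 0.9213) x1=(-0.4785, 0.5514) x2=(1.6357, -1.4975) x3=(0.3895, -0.1684) x4=(-0.9026, -1.8355)
step 6: x0=(1.8817, 0.8899) x1=(-0.5100, 0.5275) x2=(1.6137, -1.4898) x3=(0.4238, -0.1466) x4=(-0.9332, -1.8456)
step 7: x0=(1.8663, 0.8586) x1=(-0.5421, 0.5040) x2=(1.5905, -1.4809) x3=(0.4589, -0.1255) x4=(-0.9640, -1.8560)
step 8: x0=(1.8517, 0.8275) x1=(-0.5749, 0.4810) x2=(1.5663, -1.4707) x3=(0.4947, -0.1052) x4=(-0.9947, -1.8666)
step 9: x0=(1.8380, 0.7966) x1=(-0.6082, 0.4584) x2=(1.5411, -1.4593) x3=(0.5312, -0.0856) x4=(-1.0256, -1.8775)
step 10: x0=(1.8252, 0.7659) x1=(-0.6421, 0.4360) x2=(1.5148, -1.4466) x3=(0.5683, -0.0667) x4=(-1.0564, -1.8887)
step 11: x0=(1.8134, 0.7353) x1=(-0.6766, 0.4140) x2=(1.4875, -1.4324) x3=(0.6060, -0.0485) x4=(-1.0873, -1.9002)
step 12: x0=(1.8026, 0.7050) x1=(-0.7116, 0.3922) x2=(1.4591, -1.4169) x3=(0.6441, -0.0310) x4=(-1.1182, -1.9119)
step 13: x0=(1.7929, 0.6748) x1=(-0.7471, 0.3706) x2=(1.4298, -1.3998) x3=(0.6826, -0.0143) x4=(-1.1492, -1.9239)
step 14: x0=(1.7843, 0.6450) x1=(-0.7830, 0.3492) x2=(1.3994, -1.3811) x3=(0.7213, 0.0016) x4=(-1.1802, -1.9361)
step 15: x0=(1.7771, 0.6154) x1=(-0.8193, 0.3280) x2=(1.3681, -1.3607) x3=(0.7602, 0.0168) x4=(-1.2112, -1.9485)
step 16: x0=(1.7712, 0.5862) x1=(-0.8560, 0.3069) x2=(1.3358, -1.3386) x3=(0.7991, 0.0311) x4=(-1.2423, -1.9612)
step 17: x0=(1.7667, 0.5573) x1=(-0.8930, 0.2860) x2=(1.3026, -1.3147) x3=(0.8380, 0.0445) x4=(-1.2734, -1.9741)
step 18: x0=(1.7639, 0.5289) x1=(-0.9303, 0.2652) x2=(1.2686, -1.2888) x3=(0.8765, 0.0570) x4=(-1.3044, -1.9872)
step 19: x0=(1.7628, 0.5008) x1=(-0.9679, 0.2446) x2=(1.2338, -1.2609) x3=(0.9147, 0.0684) x4=(-1.3356, -2.0006)
step 20: x0=(1.7636, 0.4733) x1=(-1.0057, 0.2240) x2=(1.1982, -1.2309) x3=(0.9524, 0.0787) x4=(-1.3667, -2.0142)
step 21: x0=(1.7666, 0.4463) x1=(-1.0438, 0.2036) x2=(1.1620, -1.1986) x3=(0.9893, 0.0879) x4=(-1.3979, -2.0280)
step 22: x0=(1.7718, 0.4198) x1=(-1.0821, 0.1833) x2=(1.1252, -1.1640) x3=(1.0252, 0.0958) x4=(-1.4290, -2.0419)
step 23: x0=(1.7796, 0.3939) x1=(-1.1205, 0.1631) x2=(1.0880, -1.1269) x3=(1.0600, 0.1025) x4=(-1.4602, -2.0561)
step 24: x0=(1.7901, 0.3686) x1=(-1.1591, 0.1430) x2=(1.0504, -1.0872) x3=(1.0934, 0.1077) x4=(-1.4914, -2.0705)
step 25: x0=(1.8037, 0.3440) x1=(-1.1979, 0.1230) x2=(1.0127, -1.0449) x3=(1.1251, 0.1115) x4=(-1.5227, -2.0851)
step 26: x0=(1.8204, 0.3199) x1=(-1.2367, 0.1031) x2=(0.9750, -0.9998) x3=(1.1550, 0.1138) x4=(-1.5539, -2.0999)
step 27: x0=(1.8405, 0.2963) x1=(-1.2757, 0.0833) x2=(0.9375, -0.9517) x3=(1.1828, 0.1147) x4=(-1.5852, -2.1149)
step 28: x0=(1.8641, 0.2733) x1=(-1.3148, 0.0637) x2=(0.9004, -0.9008) x3=(1.2083, 0.1140) x4=(-1.6164, -2.1301)
step 29: x0=(1.8913, 0.2506) x1=(-1.3539, 0.0442) x2=(0.8640, -0.8467) x3=(1.2314, 0.1119) x4=(-1.6477, -2.1454)
step 30: x0=(1.9220, 0.2283) x1=(-1.3930, 0.0247) x2=(0.8284, -0.7897) x3=(1.2520, 0.1083) x4=(-1.6790, -2.1610)
step 31: x0=(1.9561, 0.2061) x1=(-1.4322, 0.0055) x2=(0.7942, -0.7295) x3=(1.2698, 0.1033) x4=(-1.7104, -2.1767)
step 32: x0=(1.9935, 0.1841) x1=(-1.4715, -0.0137) x2=(0.7614, -0.6662) x3=(1.2850, 0.0969) x4=(-1.7417, -2.1926)
step 33: x0=(2.0340, 0.1620) x1=(-1.5107, -0.0327) x2=(0.7306, -0.5999) x3=(1.2975, 0.0893) x4=(-1.7731, -2.2087)
step 34: x0=(2.0772, 0.1400) x1=(-1.5499, -0.0516) x2=(0.7021, -0.5306) x3=(1.3072, 0.0804) x4=(-1.8044, -2.2249)
step 35: x0=(2.1228, 0.1179) x1=(-1.5892, -0.0703) x2=(0.6762, -0.4584) x3=(1.3142, 0.0704) x4=(-1.8358, -2.2413)
step 36: x0=(2.1708, 0.0957) x1=(-1.6284, -0.0889) x2=(0.6534, -0.3836) x3=(1.3185, 0.0592) x4=(-1.8673, -2.2579)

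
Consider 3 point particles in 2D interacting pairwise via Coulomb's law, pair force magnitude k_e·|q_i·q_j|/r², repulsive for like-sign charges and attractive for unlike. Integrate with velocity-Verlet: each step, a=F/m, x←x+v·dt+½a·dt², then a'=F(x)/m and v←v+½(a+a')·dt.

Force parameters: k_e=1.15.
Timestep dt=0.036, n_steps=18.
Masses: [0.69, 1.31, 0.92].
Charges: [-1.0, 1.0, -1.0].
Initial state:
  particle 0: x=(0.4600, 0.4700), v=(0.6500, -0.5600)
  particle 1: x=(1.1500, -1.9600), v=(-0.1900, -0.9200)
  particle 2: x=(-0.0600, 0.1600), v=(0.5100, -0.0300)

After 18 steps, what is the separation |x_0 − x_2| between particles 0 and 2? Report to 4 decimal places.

step 0: x0=(0.4600, 0.4700) x1=(1.1500, -1.9600) x2=(-0.0600, 0.1600)
step 1: x0=(0.4860, 0.4512) x1=(1.1431, -1.9930) x2=(-0.0435, 0.1577)
step 2: x0=(0.5172, 0.4349) x1=(1.1360, -2.0256) x2=(-0.0307, 0.1530)
step 3: x0=(0.5536, 0.4209) x1=(1.1289, -2.0578) x2=(-0.0216, 0.1461)
step 4: x0=(0.5948, 0.4089) x1=(1.1216, -2.0898) x2=(-0.0159, 0.1372)
step 5: x0=(0.6405, 0.3985) x1=(1.1141, -2.1214) x2=(-0.0135, 0.1267)
step 6: x0=(0.6903, 0.3894) x1=(1.1066, -2.1527) x2=(-0.0139, 0.1147)
step 7: x0=(0.7436, 0.3814) x1=(1.0990, -2.1836) x2=(-0.0168, 0.1014)
step 8: x0=(0.8001, 0.3742) x1=(1.0912, -2.2143) x2=(-0.0220, 0.0870)
step 9: x0=(0.8592, 0.3676) x1=(1.0834, -2.2446) x2=(-0.0290, 0.0717)
step 10: x0=(0.9208, 0.3615) x1=(1.0754, -2.2745) x2=(-0.0377, 0.0556)
step 11: x0=(0.9844, 0.3558) x1=(1.0674, -2.3042) x2=(-0.0479, 0.0389)
step 12: x0=(1.0498, 0.3502) x1=(1.0593, -2.3336) x2=(-0.0592, 0.0214)
step 13: x0=(1.1167, 0.3449) x1=(1.0512, -2.3626) x2=(-0.0716, 0.0035)
step 14: x0=(1.1850, 0.3396) x1=(1.0430, -2.3913) x2=(-0.0849, -0.0150)
step 15: x0=(1.2545, 0.3344) x1=(1.0347, -2.4198) x2=(-0.0991, -0.0340)
step 16: x0=(1.3250, 0.3291) x1=(1.0263, -2.4479) x2=(-0.1139, -0.0533)
step 17: x0=(1.3964, 0.3239) x1=(1.0179, -2.4758) x2=(-0.1293, -0.0731)
step 18: x0=(1.4686, 0.3186) x1=(1.0095, -2.5033) x2=(-0.1453, -0.0932)

1.6656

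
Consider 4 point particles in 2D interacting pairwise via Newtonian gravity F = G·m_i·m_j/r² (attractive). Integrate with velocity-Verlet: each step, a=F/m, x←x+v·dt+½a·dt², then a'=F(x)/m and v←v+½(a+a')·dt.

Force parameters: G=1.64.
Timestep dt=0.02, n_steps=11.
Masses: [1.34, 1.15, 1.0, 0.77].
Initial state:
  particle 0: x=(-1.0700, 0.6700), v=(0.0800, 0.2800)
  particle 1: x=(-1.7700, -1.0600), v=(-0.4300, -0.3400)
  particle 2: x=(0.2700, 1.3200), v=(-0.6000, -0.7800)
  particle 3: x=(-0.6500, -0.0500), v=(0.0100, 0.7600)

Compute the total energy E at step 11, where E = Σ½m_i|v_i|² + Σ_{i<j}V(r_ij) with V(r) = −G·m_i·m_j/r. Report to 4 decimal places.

step 0: x0=(-1.0700, 0.6700) x1=(-1.7700, -1.0600) x2=(0.2700, 1.3200) x3=(-0.6500, -0.0500)
step 1: x0=(-1.0681, 0.6753) x1=(-1.7784, -1.0666) x2=(0.2577, 1.3042) x3=(-0.6502, -0.0343)
step 2: x0=(-1.0657, 0.6798) x1=(-1.7866, -1.0727) x2=(0.2450, 1.2880) x3=(-0.6511, -0.0174)
step 3: x0=(-1.0626, 0.6836) x1=(-1.7945, -1.0785) x2=(0.2316, 1.2714) x3=(-0.6528, 0.0006)
step 4: x0=(-1.0590, 0.6867) x1=(-1.8020, -1.0838) x2=(0.2177, 1.2544) x3=(-0.6553, 0.0198)
step 5: x0=(-1.0546, 0.6890) x1=(-1.8093, -1.0887) x2=(0.2032, 1.2370) x3=(-0.6585, 0.0402)
step 6: x0=(-1.0496, 0.6905) x1=(-1.8163, -1.0932) x2=(0.1881, 1.2192) x3=(-0.6626, 0.0620)
step 7: x0=(-1.0438, 0.6912) x1=(-1.8231, -1.0973) x2=(0.1724, 1.2008) x3=(-0.6676, 0.0853)
step 8: x0=(-1.0373, 0.6910) x1=(-1.8296, -1.1010) x2=(0.1560, 1.1821) x3=(-0.6734, 0.1100)
step 9: x0=(-1.0299, 0.6899) x1=(-1.8358, -1.1043) x2=(0.1388, 1.1628) x3=(-0.6803, 0.1365)
step 10: x0=(-1.0215, 0.6878) x1=(-1.8417, -1.1073) x2=(0.1210, 1.1431) x3=(-0.6881, 0.1647)
step 11: x0=(-1.0121, 0.6845) x1=(-1.8474, -1.1098) x2=(0.1023, 1.1228) x3=(-0.6971, 0.1951)
step 0 velocities: v0=(0.0800, 0.2800) v1=(-0.4300, -0.3400) v2=(-0.6000, -0.7800) v3=(0.0100, 0.7600)
step 0: KE=0.9362, PE=-7.1896, E=-6.2534
step 11 velocities: v0=(0.4975, -0.1950) v1=(-0.2784, -0.1171) v2=(-0.9551, -1.0272) v3=(-0.4817, 1.5748)
step 11: KE=2.2716, PE=-8.5216, E=-6.2500

-6.2500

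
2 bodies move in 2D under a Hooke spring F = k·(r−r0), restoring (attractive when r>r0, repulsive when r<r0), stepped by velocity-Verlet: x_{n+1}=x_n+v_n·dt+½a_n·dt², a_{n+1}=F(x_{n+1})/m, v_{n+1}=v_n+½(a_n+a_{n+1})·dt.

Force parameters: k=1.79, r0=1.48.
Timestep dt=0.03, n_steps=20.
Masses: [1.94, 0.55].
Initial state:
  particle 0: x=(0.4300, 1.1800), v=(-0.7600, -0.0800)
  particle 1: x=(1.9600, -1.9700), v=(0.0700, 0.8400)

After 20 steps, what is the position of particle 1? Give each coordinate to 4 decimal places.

(1.5089, -0.5971)

step 0: x0=(0.4300, 1.1800) x1=(1.9600, -1.9700)
step 1: x0=(0.4076, 1.1768) x1=(1.9608, -1.9421)
step 2: x0=(0.3859, 1.1722) x1=(1.9590, -1.9090)
step 3: x0=(0.3649, 1.1661) x1=(1.9545, -1.8707)
step 4: x0=(0.3447, 1.1585) x1=(1.9475, -1.8274)
step 5: x0=(0.3253, 1.1496) x1=(1.9377, -1.7791)
step 6: x0=(0.3066, 1.1393) x1=(1.9253, -1.7261)
step 7: x0=(0.2886, 1.1277) x1=(1.9104, -1.6684)
step 8: x0=(0.2714, 1.1148) x1=(1.8928, -1.6063)
step 9: x0=(0.2549, 1.1008) x1=(1.8727, -1.5400)
step 10: x0=(0.2391, 1.0856) x1=(1.8502, -1.4696)
step 11: x0=(0.2240, 1.0693) x1=(1.8252, -1.3954)
step 12: x0=(0.2095, 1.0520) x1=(1.7979, -1.3176)
step 13: x0=(0.1957, 1.0337) x1=(1.7684, -1.2365)
step 14: x0=(0.1824, 1.0146) x1=(1.7367, -1.1522)
step 15: x0=(0.1698, 0.9946) x1=(1.7030, -1.0652)
step 16: x0=(0.1577, 0.9740) x1=(1.6674, -0.9756)
step 17: x0=(0.1461, 0.9527) x1=(1.6300, -0.8837)
step 18: x0=(0.1349, 0.9308) x1=(1.5911, -0.7898)
step 19: x0=(0.1242, 0.9085) x1=(1.5506, -0.6942)
step 20: x0=(0.1138, 0.8857) x1=(1.5089, -0.5971)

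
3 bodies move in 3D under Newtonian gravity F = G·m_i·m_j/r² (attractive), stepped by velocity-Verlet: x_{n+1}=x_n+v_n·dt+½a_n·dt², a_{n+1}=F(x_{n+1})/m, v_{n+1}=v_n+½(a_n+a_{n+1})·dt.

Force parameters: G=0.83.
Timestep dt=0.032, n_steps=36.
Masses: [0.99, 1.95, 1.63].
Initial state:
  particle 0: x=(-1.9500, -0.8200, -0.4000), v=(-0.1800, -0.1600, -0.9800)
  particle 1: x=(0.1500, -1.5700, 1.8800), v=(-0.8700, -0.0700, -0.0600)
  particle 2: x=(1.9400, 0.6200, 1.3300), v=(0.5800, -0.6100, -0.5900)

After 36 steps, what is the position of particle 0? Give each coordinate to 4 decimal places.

step 0: x0=(-1.9500, -0.8200, -0.4000) x1=(0.1500, -1.5700, 1.8800) x2=(1.9400, 0.6200, 1.3300)
step 1: x0=(-1.9557, -0.8251, -0.4313) x1=(0.1222, -1.5722, 1.8780) x2=(1.9585, 0.6004, 1.3111)
step 2: x0=(-1.9612, -0.8303, -0.4624) x1=(0.0944, -1.5742, 1.8760) x2=(1.9768, 0.5806, 1.2923)
step 3: x0=(-1.9665, -0.8354, -0.4934) x1=(0.0667, -1.5761, 1.8738) x2=(1.9950, 0.5607, 1.2735)
step 4: x0=(-1.9717, -0.8406, -0.5243) x1=(0.0390, -1.5778, 1.8716) x2=(2.0130, 0.5406, 1.2547)
step 5: x0=(-1.9768, -0.8458, -0.5550) x1=(0.0114, -1.5794, 1.8692) x2=(2.0308, 0.5204, 1.2359)
step 6: x0=(-1.9816, -0.8510, -0.5856) x1=(-0.0161, -1.5809, 1.8668) x2=(2.0485, 0.5001, 1.2171)
step 7: x0=(-1.9864, -0.8562, -0.6160) x1=(-0.0436, -1.5823, 1.8643) x2=(2.0660, 0.4796, 1.1984)
step 8: x0=(-1.9909, -0.8615, -0.6463) x1=(-0.0710, -1.5835, 1.8617) x2=(2.0833, 0.4589, 1.1797)
step 9: x0=(-1.9954, -0.8668, -0.6764) x1=(-0.0984, -1.5847, 1.8590) x2=(2.1005, 0.4382, 1.1610)
step 10: x0=(-1.9996, -0.8720, -0.7064) x1=(-0.1257, -1.5857, 1.8561) x2=(2.1176, 0.4173, 1.1424)
step 11: x0=(-2.0038, -0.8773, -0.7362) x1=(-0.1530, -1.5866, 1.8532) x2=(2.1344, 0.3963, 1.1237)
step 12: x0=(-2.0077, -0.8826, -0.7659) x1=(-0.1802, -1.5874, 1.8502) x2=(2.1512, 0.3751, 1.1051)
step 13: x0=(-2.0116, -0.8880, -0.7954) x1=(-0.2073, -1.5881, 1.8471) x2=(2.1677, 0.3539, 1.0866)
step 14: x0=(-2.0153, -0.8933, -0.8248) x1=(-0.2344, -1.5886, 1.8439) x2=(2.1841, 0.3325, 1.0680)
step 15: x0=(-2.0189, -0.8987, -0.8540) x1=(-0.2614, -1.5891, 1.8406) x2=(2.2004, 0.3110, 1.0495)
step 16: x0=(-2.0223, -0.9041, -0.8831) x1=(-0.2884, -1.5895, 1.8372) x2=(2.2164, 0.2895, 1.0310)
step 17: x0=(-2.0256, -0.9095, -0.9120) x1=(-0.3153, -1.5898, 1.8338) x2=(2.2324, 0.2678, 1.0125)
step 18: x0=(-2.0288, -0.9149, -0.9408) x1=(-0.3421, -1.5900, 1.8302) x2=(2.2482, 0.2460, 0.9940)
step 19: x0=(-2.0318, -0.9203, -0.9694) x1=(-0.3689, -1.5901, 1.8265) x2=(2.2638, 0.2241, 0.9756)
step 20: x0=(-2.0347, -0.9258, -0.9979) x1=(-0.3956, -1.5902, 1.8227) x2=(2.2793, 0.2022, 0.9572)
step 21: x0=(-2.0375, -0.9312, -1.0263) x1=(-0.4222, -1.5901, 1.8188) x2=(2.2946, 0.1801, 0.9388)
step 22: x0=(-2.0402, -0.9367, -1.0545) x1=(-0.4488, -1.5900, 1.8149) x2=(2.3097, 0.1580, 0.9205)
step 23: x0=(-2.0427, -0.9422, -1.0825) x1=(-0.4753, -1.5898, 1.8108) x2=(2.3248, 0.1358, 0.9021)
step 24: x0=(-2.0451, -0.9477, -1.1104) x1=(-0.5018, -1.5895, 1.8066) x2=(2.3396, 0.1135, 0.8838)
step 25: x0=(-2.0474, -0.9533, -1.1381) x1=(-0.5282, -1.5892, 1.8024) x2=(2.3544, 0.0911, 0.8656)
step 26: x0=(-2.0496, -0.9588, -1.1657) x1=(-0.5545, -1.5887, 1.7980) x2=(2.3690, 0.0687, 0.8473)
step 27: x0=(-2.0517, -0.9644, -1.1931) x1=(-0.5808, -1.5882, 1.7936) x2=(2.3834, 0.0462, 0.8291)
step 28: x0=(-2.0536, -0.9699, -1.2204) x1=(-0.6070, -1.5877, 1.7890) x2=(2.3977, 0.0236, 0.8108)
step 29: x0=(-2.0555, -0.9755, -1.2475) x1=(-0.6331, -1.5871, 1.7844) x2=(2.4118, 0.0009, 0.7927)
step 30: x0=(-2.0572, -0.9811, -1.2745) x1=(-0.6592, -1.5864, 1.7796) x2=(2.4259, -0.0218, 0.7745)
step 31: x0=(-2.0589, -0.9867, -1.3013) x1=(-0.6852, -1.5857, 1.7748) x2=(2.4397, -0.0446, 0.7563)
step 32: x0=(-2.0604, -0.9924, -1.3280) x1=(-0.7112, -1.5849, 1.7699) x2=(2.4535, -0.0674, 0.7382)
step 33: x0=(-2.0618, -0.9980, -1.3546) x1=(-0.7371, -1.5840, 1.7649) x2=(2.4671, -0.0903, 0.7201)
step 34: x0=(-2.0631, -1.0037, -1.3810) x1=(-0.7629, -1.5831, 1.7598) x2=(2.4805, -0.1133, 0.7020)
step 35: x0=(-2.0644, -1.0094, -1.4072) x1=(-0.7887, -1.5822, 1.7546) x2=(2.4939, -0.1363, 0.6840)
step 36: x0=(-2.0655, -1.0151, -1.4333) x1=(-0.8144, -1.5811, 1.7493) x2=(2.5071, -0.1593, 0.6659)

(-2.0655, -1.0151, -1.4333)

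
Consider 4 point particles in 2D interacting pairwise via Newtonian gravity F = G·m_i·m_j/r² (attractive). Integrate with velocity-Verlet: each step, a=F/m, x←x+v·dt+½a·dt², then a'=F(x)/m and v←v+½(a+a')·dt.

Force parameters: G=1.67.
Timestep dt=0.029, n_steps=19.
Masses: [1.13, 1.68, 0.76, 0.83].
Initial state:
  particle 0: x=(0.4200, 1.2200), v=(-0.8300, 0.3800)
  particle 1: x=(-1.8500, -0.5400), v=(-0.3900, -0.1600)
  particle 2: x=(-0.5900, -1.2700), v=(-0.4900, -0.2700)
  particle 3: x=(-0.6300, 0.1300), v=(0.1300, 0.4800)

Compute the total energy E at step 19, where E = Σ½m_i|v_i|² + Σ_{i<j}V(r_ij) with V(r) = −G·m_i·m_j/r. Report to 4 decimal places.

-5.7190

step 0: x0=(0.4200, 1.2200) x1=(-1.8500, -0.5400) x2=(-0.5900, -1.2700) x3=(-0.6300, 0.1300)
step 1: x0=(0.3956, 1.2307) x1=(-1.8608, -0.5446) x2=(-0.6047, -1.2772) x3=(-0.6265, 0.1436)
step 2: x0=(0.3706, 1.2407) x1=(-1.8704, -0.5490) x2=(-0.6202, -1.2830) x3=(-0.6236, 0.1566)
step 3: x0=(0.3449, 1.2499) x1=(-1.8790, -0.5532) x2=(-0.6367, -1.2874) x3=(-0.6211, 0.1691)
step 4: x0=(0.3186, 1.2585) x1=(-1.8865, -0.5574) x2=(-0.6540, -1.2906) x3=(-0.6192, 0.1811)
step 5: x0=(0.2916, 1.2663) x1=(-1.8929, -0.5614) x2=(-0.6722, -1.2924) x3=(-0.6176, 0.1926)
step 6: x0=(0.2640, 1.2733) x1=(-1.8983, -0.5653) x2=(-0.6914, -1.2929) x3=(-0.6165, 0.2037)
step 7: x0=(0.2358, 1.2795) x1=(-1.9026, -0.5690) x2=(-0.7114, -1.2921) x3=(-0.6158, 0.2144)
step 8: x0=(0.2068, 1.2850) x1=(-1.9059, -0.5727) x2=(-0.7324, -1.2899) x3=(-0.6155, 0.2248)
step 9: x0=(0.1772, 1.2895) x1=(-1.9081, -0.5762) x2=(-0.7543, -1.2864) x3=(-0.6156, 0.2349)
step 10: x0=(0.1469, 1.2932) x1=(-1.9092, -0.5797) x2=(-0.7773, -1.2815) x3=(-0.6160, 0.2447)
step 11: x0=(0.1160, 1.2961) x1=(-1.9092, -0.5830) x2=(-0.8012, -1.2753) x3=(-0.6167, 0.2543)
step 12: x0=(0.0843, 1.2979) x1=(-1.9082, -0.5863) x2=(-0.8261, -1.2675) x3=(-0.6178, 0.2637)
step 13: x0=(0.0520, 1.2988) x1=(-1.9060, -0.5895) x2=(-0.8522, -1.2584) x3=(-0.6192, 0.2730)
step 14: x0=(0.0189, 1.2987) x1=(-1.9027, -0.5927) x2=(-0.8794, -1.2477) x3=(-0.6209, 0.2821)
step 15: x0=(-0.0148, 1.2976) x1=(-1.8983, -0.5958) x2=(-0.9078, -1.2355) x3=(-0.6229, 0.2912)
step 16: x0=(-0.0493, 1.2953) x1=(-1.8926, -0.5989) x2=(-0.9374, -1.2217) x3=(-0.6252, 0.3003)
step 17: x0=(-0.0845, 1.2919) x1=(-1.8857, -0.6020) x2=(-0.9684, -1.2063) x3=(-0.6278, 0.3094)
step 18: x0=(-0.1205, 1.2873) x1=(-1.8775, -0.6052) x2=(-1.0008, -1.1890) x3=(-0.6306, 0.3186)
step 19: x0=(-0.1572, 1.2815) x1=(-1.8680, -0.6084) x2=(-1.0348, -1.1699) x3=(-0.6337, 0.3280)
step 0 velocities: v0=(-0.8300, 0.3800) v1=(-0.3900, -0.1600) v2=(-0.4900, -0.2700) v3=(0.1300, 0.4800)
step 0: KE=0.8417, PE=-6.5618, E=-5.7202
step 19 velocities: v0=(-1.2781, -0.2252) v1=(0.3537, -0.1131) v2=(-1.2030, 0.6929) v3=(-0.1124, 0.3272)
step 19: KE=1.8495, PE=-7.5685, E=-5.7190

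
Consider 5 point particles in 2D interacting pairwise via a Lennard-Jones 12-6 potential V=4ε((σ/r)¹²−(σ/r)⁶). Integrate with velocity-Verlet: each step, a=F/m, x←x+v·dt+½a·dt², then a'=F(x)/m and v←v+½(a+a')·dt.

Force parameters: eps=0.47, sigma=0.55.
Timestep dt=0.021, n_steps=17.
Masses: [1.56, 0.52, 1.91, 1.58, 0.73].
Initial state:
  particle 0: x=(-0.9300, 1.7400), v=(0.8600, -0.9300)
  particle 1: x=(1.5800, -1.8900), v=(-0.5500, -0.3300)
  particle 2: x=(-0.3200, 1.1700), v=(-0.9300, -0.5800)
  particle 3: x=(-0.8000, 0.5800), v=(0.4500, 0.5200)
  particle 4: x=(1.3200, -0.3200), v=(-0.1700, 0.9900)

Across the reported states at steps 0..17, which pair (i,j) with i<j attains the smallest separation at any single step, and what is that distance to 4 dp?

pair (0,2), distance 0.5102

step 0: x0=(-0.9300, 1.7400) x1=(1.5800, -1.8900) x2=(-0.3200, 1.1700) x3=(-0.8000, 0.5800) x4=(1.3200, -0.3200)
step 1: x0=(-0.9118, 1.7204) x1=(1.5684, -1.8969) x2=(-0.3397, 1.1578) x3=(-0.7904, 0.5911) x4=(1.3164, -0.2992)
step 2: x0=(-0.8934, 1.7005) x1=(1.5569, -1.9038) x2=(-0.3599, 1.1454) x3=(-0.7805, 0.6026) x4=(1.3129, -0.2784)
step 3: x0=(-0.8748, 1.6802) x1=(1.5453, -1.9107) x2=(-0.3806, 1.1328) x3=(-0.7703, 0.6147) x4=(1.3093, -0.2577)
step 4: x0=(-0.8558, 1.6596) x1=(1.5338, -1.9176) x2=(-0.4018, 1.1203) x3=(-0.7598, 0.6271) x4=(1.3057, -0.2369)
step 5: x0=(-0.8364, 1.6384) x1=(1.5222, -1.9245) x2=(-0.4231, 1.1083) x3=(-0.7494, 0.6394) x4=(1.3021, -0.2161)
step 6: x0=(-0.8166, 1.6168) x1=(1.5107, -1.9314) x2=(-0.4436, 1.0984) x3=(-0.7405, 0.6497) x4=(1.2986, -0.1954)
step 7: x0=(-0.7967, 1.5947) x1=(1.4991, -1.9383) x2=(-0.4603, 1.0946) x3=(-0.7364, 0.6529) x4=(1.2950, -0.1746)
step 8: x0=(-0.7770, 1.5729) x1=(1.4876, -1.9452) x2=(-0.4702, 1.1010) x3=(-0.7401, 0.6437) x4=(1.2914, -0.1538)
step 9: x0=(-0.7593, 1.5540) x1=(1.4760, -1.9521) x2=(-0.4740, 1.1125) x3=(-0.7493, 0.6253) x4=(1.2879, -0.1331)
step 10: x0=(-0.7486, 1.5459) x1=(1.4644, -1.9589) x2=(-0.4705, 1.1181) x3=(-0.7605, 0.6035) x4=(1.2843, -0.1123)
step 11: x0=(-0.7493, 1.5552) x1=(1.4529, -1.9658) x2=(-0.4571, 1.1101) x3=(-0.7722, 0.5809) x4=(1.2807, -0.0916)
step 12: x0=(-0.7557, 1.5731) x1=(1.4413, -1.9727) x2=(-0.4391, 1.0950) x3=(-0.7840, 0.5584) x4=(1.2771, -0.0708)
step 13: x0=(-0.7635, 1.5929) x1=(1.4298, -1.9795) x2=(-0.4202, 1.0780) x3=(-0.7955, 0.5363) x4=(1.2735, -0.0501)
step 14: x0=(-0.7712, 1.6127) x1=(1.4182, -1.9864) x2=(-0.4015, 1.0607) x3=(-0.8067, 0.5146) x4=(1.2699, -0.0293)
step 15: x0=(-0.7787, 1.6319) x1=(1.4066, -1.9932) x2=(-0.3833, 1.0434) x3=(-0.8177, 0.4934) x4=(1.2664, -0.0086)
step 16: x0=(-0.7858, 1.6507) x1=(1.3951, -2.0001) x2=(-0.3657, 1.0261) x3=(-0.8282, 0.4727) x4=(1.2628, 0.0122)
step 17: x0=(-0.7927, 1.6690) x1=(1.3835, -2.0069) x2=(-0.3486, 1.0087) x3=(-0.8384, 0.4525) x4=(1.2592, 0.0329)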